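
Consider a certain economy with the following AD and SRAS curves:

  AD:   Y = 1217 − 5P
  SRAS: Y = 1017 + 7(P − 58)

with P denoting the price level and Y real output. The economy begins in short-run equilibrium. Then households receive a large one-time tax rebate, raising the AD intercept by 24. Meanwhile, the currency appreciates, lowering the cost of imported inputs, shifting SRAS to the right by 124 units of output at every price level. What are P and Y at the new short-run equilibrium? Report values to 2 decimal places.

After both shocks: AD is Y = 1241 − 5P and SRAS is Y = 735 + 7P.
Setting them equal: 506 = 12P, so P = 42.17.
Substituting into AD, Y = 1030.17.

P = 42.17, Y = 1030.17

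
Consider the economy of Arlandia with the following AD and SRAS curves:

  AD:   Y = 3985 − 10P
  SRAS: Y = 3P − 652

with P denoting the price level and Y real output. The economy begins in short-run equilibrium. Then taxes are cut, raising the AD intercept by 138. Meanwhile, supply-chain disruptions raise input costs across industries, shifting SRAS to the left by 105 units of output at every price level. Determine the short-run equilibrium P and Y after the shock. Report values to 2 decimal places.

After both shocks: AD is Y = 4123 − 10P and SRAS is Y = 3P − 757.
Setting them equal: 4880 = 13P, so P = 375.38.
Substituting into AD, Y = 369.15.

P = 375.38, Y = 369.15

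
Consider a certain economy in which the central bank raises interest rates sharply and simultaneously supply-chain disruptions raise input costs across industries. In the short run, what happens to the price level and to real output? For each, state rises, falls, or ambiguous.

Price level: ambiguous; output: falls

The first event is a negative demand shock: AD shifts left, which by itself pushes P down and Y down.
The second is an adverse supply shock: SRAS shifts left, which by itself pushes P up and Y down.
The two shocks push P in opposite directions, so the effect on P is ambiguous. Both shocks push Y down, so Y falls.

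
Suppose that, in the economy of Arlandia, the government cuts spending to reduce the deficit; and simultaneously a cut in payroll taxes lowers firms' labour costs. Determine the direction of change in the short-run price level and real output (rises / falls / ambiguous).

Price level: falls; output: ambiguous

The first event is a negative demand shock: AD shifts left, which by itself pushes P down and Y down.
The second is a favourable supply shock: SRAS shifts right, which by itself pushes P down and Y up.
Both shocks push P down, so P falls. The two shocks push Y in opposite directions, so the effect on Y is ambiguous.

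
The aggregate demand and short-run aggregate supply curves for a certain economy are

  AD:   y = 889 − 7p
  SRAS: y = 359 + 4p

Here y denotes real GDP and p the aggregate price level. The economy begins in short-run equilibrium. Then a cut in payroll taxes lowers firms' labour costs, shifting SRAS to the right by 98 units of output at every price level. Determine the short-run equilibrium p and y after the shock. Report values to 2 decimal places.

This is a positive supply shock: SRAS shifts right.
New SRAS: y = 457 + 4p.
Set AD = SRAS: 889 − 7p = 457 + 4p, so 432 = 11p and p = 39.27.
Substituting into AD, y = 614.09.

p = 39.27, y = 614.09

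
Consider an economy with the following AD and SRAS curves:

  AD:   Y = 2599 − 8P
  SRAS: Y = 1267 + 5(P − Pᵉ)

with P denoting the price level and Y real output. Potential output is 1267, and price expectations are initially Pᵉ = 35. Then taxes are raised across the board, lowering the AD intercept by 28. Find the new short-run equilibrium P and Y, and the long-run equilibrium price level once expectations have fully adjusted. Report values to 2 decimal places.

AD shifts left: new AD is Y = 2571 − 8P. With Pᵉ = 35, SRAS is Y = 1092 + 5P.
Short run: 2571 − 8P = 1092 + 5P gives 1479 = 13P, so P = 113.77 and Y = 2571 − 8P = 1660.85.
Y = 1660.85 is above potential 1267; expectations adjust and SRAS shifts left until Y = 1267.
Long run: on the new AD curve, 1267 = 2571 − 8P gives P = 163.00.

Short run: P = 113.77, Y = 1660.85. Long run: P = 163.00.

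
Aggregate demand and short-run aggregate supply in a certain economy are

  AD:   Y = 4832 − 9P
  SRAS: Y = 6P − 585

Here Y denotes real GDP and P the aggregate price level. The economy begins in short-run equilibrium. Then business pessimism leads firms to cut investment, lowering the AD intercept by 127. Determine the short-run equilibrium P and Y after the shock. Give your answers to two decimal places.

P = 352.67, Y = 1531.00

This is a negative demand shock: AD shifts left.
New AD: Y = 4705 − 9P.
Set AD = SRAS: 4705 − 9P = 6P − 585, so 5290 = 15P and P = 352.67.
Substituting into AD, Y = 1531.00.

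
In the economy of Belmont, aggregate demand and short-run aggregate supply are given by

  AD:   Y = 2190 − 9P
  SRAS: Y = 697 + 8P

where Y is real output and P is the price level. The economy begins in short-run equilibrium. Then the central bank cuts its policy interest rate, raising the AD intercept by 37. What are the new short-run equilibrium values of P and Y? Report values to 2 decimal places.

This is a positive demand shock: AD shifts right.
New AD: Y = 2227 − 9P.
Set AD = SRAS: 2227 − 9P = 697 + 8P, so 1530 = 17P and P = 90.00.
Substituting into AD, Y = 1417.00.

P = 90.00, Y = 1417.00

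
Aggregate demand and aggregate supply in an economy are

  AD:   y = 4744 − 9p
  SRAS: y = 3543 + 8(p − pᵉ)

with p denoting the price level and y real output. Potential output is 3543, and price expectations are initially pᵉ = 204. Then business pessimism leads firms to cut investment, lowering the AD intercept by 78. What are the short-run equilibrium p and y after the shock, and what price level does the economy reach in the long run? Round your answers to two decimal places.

Short run: p = 162.06, y = 3207.47. Long run: p = 124.78.

AD shifts left: new AD is y = 4666 − 9p. With pᵉ = 204, SRAS is y = 1911 + 8p.
Short run: 4666 − 9p = 1911 + 8p gives 2755 = 17p, so p = 162.06 and y = 4666 − 9p = 3207.47.
y = 3207.47 is below potential 3543; expectations adjust and SRAS shifts right until y = 3543.
Long run: on the new AD curve, 3543 = 4666 − 9p gives p = 124.78.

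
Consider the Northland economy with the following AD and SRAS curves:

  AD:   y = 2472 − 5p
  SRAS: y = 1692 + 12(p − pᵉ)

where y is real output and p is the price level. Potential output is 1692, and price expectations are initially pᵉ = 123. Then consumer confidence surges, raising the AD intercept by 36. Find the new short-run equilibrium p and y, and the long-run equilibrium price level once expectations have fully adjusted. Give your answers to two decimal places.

AD shifts right: new AD is y = 2508 − 5p. With pᵉ = 123, SRAS is y = 216 + 12p.
Short run: 2508 − 5p = 216 + 12p gives 2292 = 17p, so p = 134.82 and y = 2508 − 5p = 1833.88.
y = 1833.88 is above potential 1692; expectations adjust and SRAS shifts left until y = 1692.
Long run: on the new AD curve, 1692 = 2508 − 5p gives p = 163.20.

Short run: p = 134.82, y = 1833.88. Long run: p = 163.20.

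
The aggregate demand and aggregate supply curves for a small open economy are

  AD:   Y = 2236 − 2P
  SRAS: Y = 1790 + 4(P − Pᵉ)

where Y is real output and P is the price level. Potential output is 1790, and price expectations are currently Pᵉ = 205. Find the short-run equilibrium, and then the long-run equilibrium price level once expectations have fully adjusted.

Short run: with Pᵉ = 205, SRAS is Y = 970 + 4P. Setting AD = SRAS gives 1266 = 6P, so P = 211 and Y = 2236 − 2·211 = 1814.
Output 1814 is above potential 1790, so over time expected prices rise and SRAS shifts left until Y returns to 1790.
Long run: Y = 1790 on the AD curve gives 1790 = 2236 − 2P, so P = 223.

Short run: P = 211, Y = 1814. Long run: P = 223.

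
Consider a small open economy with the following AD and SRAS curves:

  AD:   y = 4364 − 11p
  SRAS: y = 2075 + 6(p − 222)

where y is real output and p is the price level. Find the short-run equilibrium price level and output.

Write SRAS as y = 2075 + 6p − 1332 = 743 + 6p.
Set AD = SRAS: 4364 − 11p = 743 + 6p, so 3621 = 17p and p = 213.
Then y = 4364 − 11·213 = 2021.

p = 213, y = 2021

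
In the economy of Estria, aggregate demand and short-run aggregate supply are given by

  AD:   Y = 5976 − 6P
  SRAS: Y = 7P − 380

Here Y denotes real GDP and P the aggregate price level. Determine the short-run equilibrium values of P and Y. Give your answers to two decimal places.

P = 488.92, Y = 3042.46

Set AD = SRAS: 5976 − 6P = 7P − 380, so 6356 = 13P and P = 488.92.
Substituting into AD, Y = 5976 − 6P = 3042.46.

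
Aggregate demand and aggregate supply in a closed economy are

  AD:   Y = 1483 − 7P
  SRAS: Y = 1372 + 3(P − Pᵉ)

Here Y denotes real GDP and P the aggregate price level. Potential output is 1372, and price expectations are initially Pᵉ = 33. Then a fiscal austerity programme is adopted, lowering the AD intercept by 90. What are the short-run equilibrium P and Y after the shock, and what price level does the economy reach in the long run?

Short run: P = 12, Y = 1309. Long run: P = 3.

AD shifts left: new AD is Y = 1393 − 7P. With Pᵉ = 33, SRAS is Y = 1273 + 3P.
Short run: 1393 − 7P = 1273 + 3P gives 120 = 10P, so P = 12 and Y = 1393 − 7·12 = 1309.
Y = 1309 is below potential 1372; expectations adjust and SRAS shifts right until Y = 1372.
Long run: on the new AD curve, 1372 = 1393 − 7P gives P = 3.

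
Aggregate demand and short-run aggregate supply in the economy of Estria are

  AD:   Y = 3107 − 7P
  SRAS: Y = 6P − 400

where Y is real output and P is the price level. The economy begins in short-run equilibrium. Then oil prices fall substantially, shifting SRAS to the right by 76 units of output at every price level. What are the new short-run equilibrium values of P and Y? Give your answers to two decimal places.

This is a positive supply shock: SRAS shifts right.
New SRAS: Y = 6P − 324.
Set AD = SRAS: 3107 − 7P = 6P − 324, so 3431 = 13P and P = 263.92.
Substituting into AD, Y = 1259.54.

P = 263.92, Y = 1259.54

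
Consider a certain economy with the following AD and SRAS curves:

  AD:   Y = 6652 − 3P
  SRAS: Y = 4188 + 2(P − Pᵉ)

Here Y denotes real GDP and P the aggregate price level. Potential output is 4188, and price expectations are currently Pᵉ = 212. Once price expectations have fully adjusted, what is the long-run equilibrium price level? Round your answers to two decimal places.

Long-run P = 821.33

Short run: with Pᵉ = 212, SRAS is Y = 3764 + 2P. Setting AD = SRAS gives 2888 = 5P, so P = 577.60 and Y = 6652 − 3P = 4919.20.
Output 4919.20 is above potential 4188, so over time expected prices rise and SRAS shifts left until Y returns to 4188.
Long run: Y = 4188 on the AD curve gives 4188 = 6652 − 3P, so P = 821.33.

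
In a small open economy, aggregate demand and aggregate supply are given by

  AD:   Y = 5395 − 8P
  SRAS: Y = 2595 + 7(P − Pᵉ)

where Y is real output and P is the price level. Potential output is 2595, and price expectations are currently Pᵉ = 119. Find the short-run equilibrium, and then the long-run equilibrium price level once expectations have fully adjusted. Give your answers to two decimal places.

Short run: with Pᵉ = 119, SRAS is Y = 1762 + 7P. Setting AD = SRAS gives 3633 = 15P, so P = 242.20 and Y = 5395 − 8P = 3457.40.
Output 3457.40 is above potential 2595, so over time expected prices rise and SRAS shifts left until Y returns to 2595.
Long run: Y = 2595 on the AD curve gives 2595 = 5395 − 8P, so P = 350.00.

Short run: P = 242.20, Y = 3457.40. Long run: P = 350.00.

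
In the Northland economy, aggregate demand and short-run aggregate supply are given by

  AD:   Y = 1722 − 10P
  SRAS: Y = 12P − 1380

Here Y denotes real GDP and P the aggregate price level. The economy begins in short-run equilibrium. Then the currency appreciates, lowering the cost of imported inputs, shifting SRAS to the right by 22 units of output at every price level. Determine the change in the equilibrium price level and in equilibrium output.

ΔP = -1, ΔY = +10

This is a positive supply shock: SRAS shifts right.
New SRAS: Y = 12P − 1358.
Set AD = SRAS: 1722 − 10P = 12P − 1358, so 3080 = 22P and P = 140.
Y = 1722 − 10·140 = 322.
Initially P = 141, Y = 312, so ΔP = -1 and ΔY = +10.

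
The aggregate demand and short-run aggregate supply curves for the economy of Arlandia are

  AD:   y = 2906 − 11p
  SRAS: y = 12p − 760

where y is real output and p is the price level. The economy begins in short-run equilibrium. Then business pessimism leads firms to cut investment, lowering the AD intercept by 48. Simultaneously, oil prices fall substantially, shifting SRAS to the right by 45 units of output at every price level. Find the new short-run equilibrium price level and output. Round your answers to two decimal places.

After both shocks: AD is y = 2858 − 11p and SRAS is y = 12p − 715.
Setting them equal: 3573 = 23p, so p = 155.35.
Substituting into AD, y = 1149.17.

p = 155.35, y = 1149.17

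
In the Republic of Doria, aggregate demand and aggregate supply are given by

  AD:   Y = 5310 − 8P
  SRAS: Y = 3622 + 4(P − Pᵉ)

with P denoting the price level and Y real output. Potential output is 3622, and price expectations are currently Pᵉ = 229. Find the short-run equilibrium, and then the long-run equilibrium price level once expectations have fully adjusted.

Short run: P = 217, Y = 3574. Long run: P = 211.

Short run: with Pᵉ = 229, SRAS is Y = 2706 + 4P. Setting AD = SRAS gives 2604 = 12P, so P = 217 and Y = 5310 − 8·217 = 3574.
Output 3574 is below potential 3622, so over time expected prices fall and SRAS shifts right until Y returns to 3622.
Long run: Y = 3622 on the AD curve gives 3622 = 5310 − 8P, so P = 211.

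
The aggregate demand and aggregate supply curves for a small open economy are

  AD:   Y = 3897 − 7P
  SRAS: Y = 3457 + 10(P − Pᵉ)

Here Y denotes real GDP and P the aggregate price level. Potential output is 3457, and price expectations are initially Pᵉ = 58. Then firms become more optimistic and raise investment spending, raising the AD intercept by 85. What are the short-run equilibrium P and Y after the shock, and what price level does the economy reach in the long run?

Short run: P = 65, Y = 3527. Long run: P = 75.

AD shifts right: new AD is Y = 3982 − 7P. With Pᵉ = 58, SRAS is Y = 2877 + 10P.
Short run: 3982 − 7P = 2877 + 10P gives 1105 = 17P, so P = 65 and Y = 3982 − 7·65 = 3527.
Y = 3527 is above potential 3457; expectations adjust and SRAS shifts left until Y = 3457.
Long run: on the new AD curve, 3457 = 3982 − 7P gives P = 75.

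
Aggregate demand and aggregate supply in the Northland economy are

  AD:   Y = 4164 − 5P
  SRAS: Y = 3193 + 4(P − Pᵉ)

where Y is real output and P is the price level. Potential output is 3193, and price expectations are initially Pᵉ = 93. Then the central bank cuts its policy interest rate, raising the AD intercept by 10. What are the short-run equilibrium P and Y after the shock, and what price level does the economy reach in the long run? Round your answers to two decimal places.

AD shifts right: new AD is Y = 4174 − 5P. With Pᵉ = 93, SRAS is Y = 2821 + 4P.
Short run: 4174 − 5P = 2821 + 4P gives 1353 = 9P, so P = 150.33 and Y = 4174 − 5P = 3422.33.
Y = 3422.33 is above potential 3193; expectations adjust and SRAS shifts left until Y = 3193.
Long run: on the new AD curve, 3193 = 4174 − 5P gives P = 196.20.

Short run: P = 150.33, Y = 3422.33. Long run: P = 196.20.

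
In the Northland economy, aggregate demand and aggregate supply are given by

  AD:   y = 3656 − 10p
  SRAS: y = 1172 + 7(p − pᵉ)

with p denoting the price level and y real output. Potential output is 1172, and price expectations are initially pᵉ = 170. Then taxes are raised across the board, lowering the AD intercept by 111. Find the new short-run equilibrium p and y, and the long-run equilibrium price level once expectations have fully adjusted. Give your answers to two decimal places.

AD shifts left: new AD is y = 3545 − 10p. With pᵉ = 170, SRAS is y = 7p − 18.
Short run: 3545 − 10p = 7p − 18 gives 3563 = 17p, so p = 209.59 and y = 3545 − 10p = 1449.12.
y = 1449.12 is above potential 1172; expectations adjust and SRAS shifts left until y = 1172.
Long run: on the new AD curve, 1172 = 3545 − 10p gives p = 237.30.

Short run: p = 209.59, y = 1449.12. Long run: p = 237.30.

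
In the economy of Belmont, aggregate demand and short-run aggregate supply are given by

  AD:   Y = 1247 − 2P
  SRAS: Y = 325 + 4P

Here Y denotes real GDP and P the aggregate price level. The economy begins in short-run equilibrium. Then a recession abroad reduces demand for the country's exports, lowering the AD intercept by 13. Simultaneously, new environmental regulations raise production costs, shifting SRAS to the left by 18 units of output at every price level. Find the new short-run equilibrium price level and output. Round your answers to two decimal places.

P = 154.50, Y = 925.00

After both shocks: AD is Y = 1234 − 2P and SRAS is Y = 307 + 4P.
Setting them equal: 927 = 6P, so P = 154.50.
Substituting into AD, Y = 925.00.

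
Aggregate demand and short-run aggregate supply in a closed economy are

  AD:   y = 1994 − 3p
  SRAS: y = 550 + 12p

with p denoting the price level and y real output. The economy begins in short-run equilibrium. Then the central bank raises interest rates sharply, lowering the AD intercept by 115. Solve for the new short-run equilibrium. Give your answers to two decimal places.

p = 88.60, y = 1613.20

This is a negative demand shock: AD shifts left.
New AD: y = 1879 − 3p.
Set AD = SRAS: 1879 − 3p = 550 + 12p, so 1329 = 15p and p = 88.60.
Substituting into AD, y = 1613.20.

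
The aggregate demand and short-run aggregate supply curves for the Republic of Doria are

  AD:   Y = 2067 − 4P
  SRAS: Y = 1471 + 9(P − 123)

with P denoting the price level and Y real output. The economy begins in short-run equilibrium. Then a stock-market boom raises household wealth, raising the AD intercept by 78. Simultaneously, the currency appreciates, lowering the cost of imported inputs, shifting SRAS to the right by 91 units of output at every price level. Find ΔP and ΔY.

After both shocks: AD is Y = 2145 − 4P and SRAS is Y = 455 + 9P.
Setting them equal: 1690 = 13P, so P = 130.
Y = 2145 − 4·130 = 1625.
Initially P = 131, Y = 1543, so ΔP = -1 and ΔY = +82.

ΔP = -1, ΔY = +82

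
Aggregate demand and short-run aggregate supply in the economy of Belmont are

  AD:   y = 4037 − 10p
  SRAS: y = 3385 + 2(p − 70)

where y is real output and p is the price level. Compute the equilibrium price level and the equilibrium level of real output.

Write SRAS as y = 3385 + 2p − 140 = 3245 + 2p.
Set AD = SRAS: 4037 − 10p = 3245 + 2p, so 792 = 12p and p = 66.
Then y = 4037 − 10·66 = 3377.

p = 66, y = 3377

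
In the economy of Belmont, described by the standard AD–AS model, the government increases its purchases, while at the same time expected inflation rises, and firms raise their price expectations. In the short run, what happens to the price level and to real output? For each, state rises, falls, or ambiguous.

The first event is a positive demand shock: AD shifts right, which by itself pushes P up and Y up.
The second is an adverse supply shock: SRAS shifts left, which by itself pushes P up and Y down.
Both shocks push P up, so P rises. The two shocks push Y in opposite directions, so the effect on Y is ambiguous.

Price level: rises; output: ambiguous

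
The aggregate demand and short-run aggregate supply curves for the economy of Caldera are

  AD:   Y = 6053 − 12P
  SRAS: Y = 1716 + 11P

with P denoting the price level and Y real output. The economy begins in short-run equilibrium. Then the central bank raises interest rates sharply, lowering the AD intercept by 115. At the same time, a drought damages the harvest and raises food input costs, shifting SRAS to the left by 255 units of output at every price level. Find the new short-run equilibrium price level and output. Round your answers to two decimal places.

After both shocks: AD is Y = 5938 − 12P and SRAS is Y = 1461 + 11P.
Setting them equal: 4477 = 23P, so P = 194.65.
Substituting into AD, Y = 3602.17.

P = 194.65, Y = 3602.17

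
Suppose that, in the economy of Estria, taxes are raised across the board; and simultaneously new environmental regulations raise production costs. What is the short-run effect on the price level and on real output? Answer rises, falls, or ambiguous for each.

Price level: ambiguous; output: falls

The first event is a negative demand shock: AD shifts left, which by itself pushes P down and Y down.
The second is an adverse supply shock: SRAS shifts left, which by itself pushes P up and Y down.
The two shocks push P in opposite directions, so the effect on P is ambiguous. Both shocks push Y down, so Y falls.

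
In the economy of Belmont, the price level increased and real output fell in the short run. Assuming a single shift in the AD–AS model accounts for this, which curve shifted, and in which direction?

P rose and Y fell. An AD shift moves P and Y in the same direction; an SRAS shift moves them in opposite directions.
Here P and Y moved in opposite directions, so the SRAS curve shifted.
Since Y fell, SRAS shifted left.

SRAS shifted left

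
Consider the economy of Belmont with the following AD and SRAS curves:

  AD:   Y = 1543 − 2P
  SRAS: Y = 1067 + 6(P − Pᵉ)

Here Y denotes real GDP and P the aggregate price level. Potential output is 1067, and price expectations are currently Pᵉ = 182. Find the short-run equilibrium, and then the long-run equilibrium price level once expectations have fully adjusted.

Short run: P = 196, Y = 1151. Long run: P = 238.

Short run: with Pᵉ = 182, SRAS is Y = 6P − 25. Setting AD = SRAS gives 1568 = 8P, so P = 196 and Y = 1543 − 2·196 = 1151.
Output 1151 is above potential 1067, so over time expected prices rise and SRAS shifts left until Y returns to 1067.
Long run: Y = 1067 on the AD curve gives 1067 = 1543 − 2P, so P = 238.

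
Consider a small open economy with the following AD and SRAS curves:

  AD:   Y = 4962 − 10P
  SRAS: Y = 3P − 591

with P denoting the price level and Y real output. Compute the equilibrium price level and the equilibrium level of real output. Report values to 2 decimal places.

P = 427.15, Y = 690.46

Set AD = SRAS: 4962 − 10P = 3P − 591, so 5553 = 13P and P = 427.15.
Substituting into AD, Y = 4962 − 10P = 690.46.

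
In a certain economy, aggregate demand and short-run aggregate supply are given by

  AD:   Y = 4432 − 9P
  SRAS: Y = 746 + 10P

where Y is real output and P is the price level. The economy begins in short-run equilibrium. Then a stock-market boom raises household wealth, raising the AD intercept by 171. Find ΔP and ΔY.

ΔP = +9, ΔY = +90

This is a positive demand shock: AD shifts right.
New AD: Y = 4603 − 9P.
Set AD = SRAS: 4603 − 9P = 746 + 10P, so 3857 = 19P and P = 203.
Y = 4603 − 9·203 = 2776.
Initially P = 194, Y = 2686, so ΔP = +9 and ΔY = +90.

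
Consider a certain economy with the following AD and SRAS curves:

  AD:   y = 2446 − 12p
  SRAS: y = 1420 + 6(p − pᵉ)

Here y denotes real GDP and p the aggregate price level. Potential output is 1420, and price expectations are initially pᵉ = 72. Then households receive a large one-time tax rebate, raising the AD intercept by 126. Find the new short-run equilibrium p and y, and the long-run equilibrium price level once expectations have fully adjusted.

Short run: p = 88, y = 1516. Long run: p = 96.

AD shifts right: new AD is y = 2572 − 12p. With pᵉ = 72, SRAS is y = 988 + 6p.
Short run: 2572 − 12p = 988 + 6p gives 1584 = 18p, so p = 88 and y = 2572 − 12·88 = 1516.
y = 1516 is above potential 1420; expectations adjust and SRAS shifts left until y = 1420.
Long run: on the new AD curve, 1420 = 2572 − 12p gives p = 96.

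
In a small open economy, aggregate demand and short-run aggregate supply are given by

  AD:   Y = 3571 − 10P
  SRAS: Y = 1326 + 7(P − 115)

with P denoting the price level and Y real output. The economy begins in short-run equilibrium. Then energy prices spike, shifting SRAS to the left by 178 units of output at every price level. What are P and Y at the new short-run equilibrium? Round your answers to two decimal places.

P = 189.88, Y = 1672.18

This is a negative supply shock: SRAS shifts left.
New SRAS: Y = 343 + 7P.
Set AD = SRAS: 3571 − 10P = 343 + 7P, so 3228 = 17P and P = 189.88.
Substituting into AD, Y = 1672.18.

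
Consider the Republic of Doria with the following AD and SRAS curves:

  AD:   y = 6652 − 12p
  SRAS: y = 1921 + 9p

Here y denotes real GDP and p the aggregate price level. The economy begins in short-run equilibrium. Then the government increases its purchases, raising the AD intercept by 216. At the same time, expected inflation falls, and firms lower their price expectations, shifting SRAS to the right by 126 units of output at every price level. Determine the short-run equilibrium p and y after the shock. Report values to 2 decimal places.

After both shocks: AD is y = 6868 − 12p and SRAS is y = 2047 + 9p.
Setting them equal: 4821 = 21p, so p = 229.57.
Substituting into AD, y = 4113.14.

p = 229.57, y = 4113.14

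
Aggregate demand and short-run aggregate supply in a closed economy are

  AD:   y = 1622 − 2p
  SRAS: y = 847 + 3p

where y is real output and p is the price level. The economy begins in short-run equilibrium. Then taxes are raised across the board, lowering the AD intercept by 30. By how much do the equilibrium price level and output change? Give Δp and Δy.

Δp = -6, Δy = -18

This is a negative demand shock: AD shifts left.
New AD: y = 1592 − 2p.
Set AD = SRAS: 1592 − 2p = 847 + 3p, so 745 = 5p and p = 149.
y = 1592 − 2·149 = 1294.
Initially p = 155, y = 1312, so Δp = -6 and Δy = -18.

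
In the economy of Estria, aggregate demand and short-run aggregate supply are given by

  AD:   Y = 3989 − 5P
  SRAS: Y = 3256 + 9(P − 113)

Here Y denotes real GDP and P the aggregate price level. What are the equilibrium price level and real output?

P = 125, Y = 3364

Write SRAS as Y = 3256 + 9P − 1017 = 2239 + 9P.
Set AD = SRAS: 3989 − 5P = 2239 + 9P, so 1750 = 14P and P = 125.
Then Y = 3989 − 5·125 = 3364.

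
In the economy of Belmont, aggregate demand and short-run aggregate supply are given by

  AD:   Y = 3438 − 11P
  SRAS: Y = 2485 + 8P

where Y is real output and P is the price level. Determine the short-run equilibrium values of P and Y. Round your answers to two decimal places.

Set AD = SRAS: 3438 − 11P = 2485 + 8P, so 953 = 19P and P = 50.16.
Substituting into AD, Y = 3438 − 11P = 2886.26.

P = 50.16, Y = 2886.26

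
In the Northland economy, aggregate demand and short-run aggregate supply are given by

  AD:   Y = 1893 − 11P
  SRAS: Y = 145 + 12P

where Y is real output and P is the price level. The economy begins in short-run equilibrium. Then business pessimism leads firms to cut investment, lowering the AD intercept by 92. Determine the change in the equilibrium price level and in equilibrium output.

ΔP = -4, ΔY = -48

This is a negative demand shock: AD shifts left.
New AD: Y = 1801 − 11P.
Set AD = SRAS: 1801 − 11P = 145 + 12P, so 1656 = 23P and P = 72.
Y = 1801 − 11·72 = 1009.
Initially P = 76, Y = 1057, so ΔP = -4 and ΔY = -48.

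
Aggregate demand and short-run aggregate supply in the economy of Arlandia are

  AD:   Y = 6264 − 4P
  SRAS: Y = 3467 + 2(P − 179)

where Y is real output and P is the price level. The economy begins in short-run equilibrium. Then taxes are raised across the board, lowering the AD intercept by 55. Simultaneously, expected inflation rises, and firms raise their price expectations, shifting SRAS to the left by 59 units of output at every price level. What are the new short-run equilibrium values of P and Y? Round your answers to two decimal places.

After both shocks: AD is Y = 6209 − 4P and SRAS is Y = 3050 + 2P.
Setting them equal: 3159 = 6P, so P = 526.50.
Substituting into AD, Y = 4103.00.

P = 526.50, Y = 4103.00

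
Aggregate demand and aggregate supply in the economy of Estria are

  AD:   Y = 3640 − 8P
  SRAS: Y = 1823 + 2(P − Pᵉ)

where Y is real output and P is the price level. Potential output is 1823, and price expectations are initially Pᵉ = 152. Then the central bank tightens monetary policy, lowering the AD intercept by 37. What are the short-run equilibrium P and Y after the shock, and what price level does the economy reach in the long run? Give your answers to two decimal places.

Short run: P = 208.40, Y = 1935.80. Long run: P = 222.50.

AD shifts left: new AD is Y = 3603 − 8P. With Pᵉ = 152, SRAS is Y = 1519 + 2P.
Short run: 3603 − 8P = 1519 + 2P gives 2084 = 10P, so P = 208.40 and Y = 3603 − 8P = 1935.80.
Y = 1935.80 is above potential 1823; expectations adjust and SRAS shifts left until Y = 1823.
Long run: on the new AD curve, 1823 = 3603 − 8P gives P = 222.50.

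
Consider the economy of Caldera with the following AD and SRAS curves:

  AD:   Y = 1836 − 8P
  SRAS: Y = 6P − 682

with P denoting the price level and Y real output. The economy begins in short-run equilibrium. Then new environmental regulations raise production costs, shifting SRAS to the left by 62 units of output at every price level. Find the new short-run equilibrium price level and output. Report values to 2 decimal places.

P = 184.29, Y = 361.71

This is a negative supply shock: SRAS shifts left.
New SRAS: Y = 6P − 744.
Set AD = SRAS: 1836 − 8P = 6P − 744, so 2580 = 14P and P = 184.29.
Substituting into AD, Y = 361.71.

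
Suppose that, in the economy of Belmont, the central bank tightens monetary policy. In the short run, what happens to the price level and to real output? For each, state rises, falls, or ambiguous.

Price level: falls; output: falls

This is a negative demand shock: AD shifts left.
Moving along the upward-sloping SRAS curve, P falls and Y falls.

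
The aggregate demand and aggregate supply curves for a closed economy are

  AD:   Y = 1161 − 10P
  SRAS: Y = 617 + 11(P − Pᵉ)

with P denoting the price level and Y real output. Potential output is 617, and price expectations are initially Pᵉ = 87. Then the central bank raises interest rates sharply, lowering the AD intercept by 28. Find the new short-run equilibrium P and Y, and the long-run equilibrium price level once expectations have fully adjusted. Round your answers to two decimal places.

AD shifts left: new AD is Y = 1133 − 10P. With Pᵉ = 87, SRAS is Y = 11P − 340.
Short run: 1133 − 10P = 11P − 340 gives 1473 = 21P, so P = 70.14 and Y = 1133 − 10P = 431.57.
Y = 431.57 is below potential 617; expectations adjust and SRAS shifts right until Y = 617.
Long run: on the new AD curve, 617 = 1133 − 10P gives P = 51.60.

Short run: P = 70.14, Y = 431.57. Long run: P = 51.60.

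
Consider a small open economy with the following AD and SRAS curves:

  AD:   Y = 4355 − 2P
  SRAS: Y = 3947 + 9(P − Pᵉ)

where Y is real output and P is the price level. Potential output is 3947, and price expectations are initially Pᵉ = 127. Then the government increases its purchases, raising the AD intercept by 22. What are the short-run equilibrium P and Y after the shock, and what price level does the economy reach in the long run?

AD shifts right: new AD is Y = 4377 − 2P. With Pᵉ = 127, SRAS is Y = 2804 + 9P.
Short run: 4377 − 2P = 2804 + 9P gives 1573 = 11P, so P = 143 and Y = 4377 − 2·143 = 4091.
Y = 4091 is above potential 3947; expectations adjust and SRAS shifts left until Y = 3947.
Long run: on the new AD curve, 3947 = 4377 − 2P gives P = 215.

Short run: P = 143, Y = 4091. Long run: P = 215.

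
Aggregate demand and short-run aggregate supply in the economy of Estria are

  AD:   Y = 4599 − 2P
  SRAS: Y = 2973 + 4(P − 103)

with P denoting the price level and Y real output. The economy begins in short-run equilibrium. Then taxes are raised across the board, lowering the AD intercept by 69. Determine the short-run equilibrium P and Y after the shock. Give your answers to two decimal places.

P = 328.17, Y = 3873.67

This is a negative demand shock: AD shifts left.
New AD: Y = 4530 − 2P.
SRAS can be written Y = 2561 + 4P.
Set AD = SRAS: 4530 − 2P = 2561 + 4P, so 1969 = 6P and P = 328.17.
Substituting into AD, Y = 3873.67.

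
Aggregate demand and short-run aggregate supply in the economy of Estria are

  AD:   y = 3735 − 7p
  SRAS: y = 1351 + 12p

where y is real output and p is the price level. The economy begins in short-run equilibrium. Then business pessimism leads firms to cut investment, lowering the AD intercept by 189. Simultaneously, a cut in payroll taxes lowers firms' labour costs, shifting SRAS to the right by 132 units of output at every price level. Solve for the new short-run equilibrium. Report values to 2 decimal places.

After both shocks: AD is y = 3546 − 7p and SRAS is y = 1483 + 12p.
Setting them equal: 2063 = 19p, so p = 108.58.
Substituting into AD, y = 2785.95.

p = 108.58, y = 2785.95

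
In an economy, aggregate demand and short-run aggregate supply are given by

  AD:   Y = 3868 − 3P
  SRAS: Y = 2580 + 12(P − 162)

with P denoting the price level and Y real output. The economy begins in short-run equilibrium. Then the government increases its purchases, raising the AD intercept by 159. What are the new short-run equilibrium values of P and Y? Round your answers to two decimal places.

P = 226.07, Y = 3348.80

This is a positive demand shock: AD shifts right.
New AD: Y = 4027 − 3P.
SRAS can be written Y = 636 + 12P.
Set AD = SRAS: 4027 − 3P = 636 + 12P, so 3391 = 15P and P = 226.07.
Substituting into AD, Y = 3348.80.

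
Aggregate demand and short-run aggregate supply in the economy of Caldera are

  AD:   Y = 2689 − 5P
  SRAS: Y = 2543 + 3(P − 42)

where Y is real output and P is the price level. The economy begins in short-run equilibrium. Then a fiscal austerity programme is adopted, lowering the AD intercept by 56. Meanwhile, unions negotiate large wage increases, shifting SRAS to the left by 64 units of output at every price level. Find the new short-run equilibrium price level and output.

After both shocks: AD is Y = 2633 − 5P and SRAS is Y = 2353 + 3P.
Setting them equal: 280 = 8P, so P = 35.
Y = 2633 − 5·35 = 2458.

P = 35, Y = 2458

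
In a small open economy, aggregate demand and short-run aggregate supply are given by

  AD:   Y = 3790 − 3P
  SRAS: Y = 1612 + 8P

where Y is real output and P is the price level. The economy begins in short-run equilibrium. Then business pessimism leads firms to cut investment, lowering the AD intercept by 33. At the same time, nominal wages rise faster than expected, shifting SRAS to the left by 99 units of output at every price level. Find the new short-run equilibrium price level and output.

P = 204, Y = 3145

After both shocks: AD is Y = 3757 − 3P and SRAS is Y = 1513 + 8P.
Setting them equal: 2244 = 11P, so P = 204.
Y = 3757 − 3·204 = 3145.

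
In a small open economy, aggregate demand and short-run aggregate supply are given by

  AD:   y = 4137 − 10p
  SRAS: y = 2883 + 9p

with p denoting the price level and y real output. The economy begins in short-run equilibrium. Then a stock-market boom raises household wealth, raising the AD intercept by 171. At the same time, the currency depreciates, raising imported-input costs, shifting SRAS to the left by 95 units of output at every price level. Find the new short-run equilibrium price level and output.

After both shocks: AD is y = 4308 − 10p and SRAS is y = 2788 + 9p.
Setting them equal: 1520 = 19p, so p = 80.
y = 4308 − 10·80 = 3508.

p = 80, y = 3508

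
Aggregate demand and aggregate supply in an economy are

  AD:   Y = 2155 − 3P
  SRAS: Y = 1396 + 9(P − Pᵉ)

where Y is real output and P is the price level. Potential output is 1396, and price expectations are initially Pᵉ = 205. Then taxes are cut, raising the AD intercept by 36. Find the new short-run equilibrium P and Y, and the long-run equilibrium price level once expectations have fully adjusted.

AD shifts right: new AD is Y = 2191 − 3P. With Pᵉ = 205, SRAS is Y = 9P − 449.
Short run: 2191 − 3P = 9P − 449 gives 2640 = 12P, so P = 220 and Y = 2191 − 3·220 = 1531.
Y = 1531 is above potential 1396; expectations adjust and SRAS shifts left until Y = 1396.
Long run: on the new AD curve, 1396 = 2191 − 3P gives P = 265.

Short run: P = 220, Y = 1531. Long run: P = 265.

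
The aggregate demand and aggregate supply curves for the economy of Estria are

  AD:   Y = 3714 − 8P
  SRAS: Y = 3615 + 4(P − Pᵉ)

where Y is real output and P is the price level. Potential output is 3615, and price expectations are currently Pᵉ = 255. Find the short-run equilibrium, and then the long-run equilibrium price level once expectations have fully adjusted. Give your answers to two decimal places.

Short run: with Pᵉ = 255, SRAS is Y = 2595 + 4P. Setting AD = SRAS gives 1119 = 12P, so P = 93.25 and Y = 3714 − 8P = 2968.00.
Output 2968.00 is below potential 3615, so over time expected prices fall and SRAS shifts right until Y returns to 3615.
Long run: Y = 3615 on the AD curve gives 3615 = 3714 − 8P, so P = 12.38.

Short run: P = 93.25, Y = 2968.00. Long run: P = 12.38.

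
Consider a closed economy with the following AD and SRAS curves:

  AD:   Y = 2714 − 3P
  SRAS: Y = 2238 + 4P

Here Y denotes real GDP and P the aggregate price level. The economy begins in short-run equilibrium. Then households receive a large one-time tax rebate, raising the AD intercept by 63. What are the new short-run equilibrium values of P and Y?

This is a positive demand shock: AD shifts right.
New AD: Y = 2777 − 3P.
Set AD = SRAS: 2777 − 3P = 2238 + 4P, so 539 = 7P and P = 77.
Y = 2777 − 3·77 = 2546.

P = 77, Y = 2546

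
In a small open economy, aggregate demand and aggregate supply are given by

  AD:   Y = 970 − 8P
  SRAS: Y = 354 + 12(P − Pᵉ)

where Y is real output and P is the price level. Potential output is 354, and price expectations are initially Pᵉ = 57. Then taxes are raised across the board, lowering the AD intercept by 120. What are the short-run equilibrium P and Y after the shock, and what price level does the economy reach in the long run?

Short run: P = 59, Y = 378. Long run: P = 62.

AD shifts left: new AD is Y = 850 − 8P. With Pᵉ = 57, SRAS is Y = 12P − 330.
Short run: 850 − 8P = 12P − 330 gives 1180 = 20P, so P = 59 and Y = 850 − 8·59 = 378.
Y = 378 is above potential 354; expectations adjust and SRAS shifts left until Y = 354.
Long run: on the new AD curve, 354 = 850 − 8P gives P = 62.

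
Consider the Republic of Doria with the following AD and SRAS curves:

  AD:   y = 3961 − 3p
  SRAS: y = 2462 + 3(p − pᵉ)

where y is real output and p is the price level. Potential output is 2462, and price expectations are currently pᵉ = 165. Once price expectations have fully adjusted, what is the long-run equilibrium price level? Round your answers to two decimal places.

Long-run p = 499.67

Short run: with pᵉ = 165, SRAS is y = 1967 + 3p. Setting AD = SRAS gives 1994 = 6p, so p = 332.33 and y = 3961 − 3p = 2964.00.
Output 2964.00 is above potential 2462, so over time expected prices rise and SRAS shifts left until y returns to 2462.
Long run: y = 2462 on the AD curve gives 2462 = 3961 − 3p, so p = 499.67.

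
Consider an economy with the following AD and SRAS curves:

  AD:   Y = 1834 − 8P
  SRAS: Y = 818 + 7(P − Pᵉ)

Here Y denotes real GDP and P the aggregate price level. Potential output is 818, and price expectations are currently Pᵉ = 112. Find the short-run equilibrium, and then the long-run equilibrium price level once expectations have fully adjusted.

Short run: with Pᵉ = 112, SRAS is Y = 34 + 7P. Setting AD = SRAS gives 1800 = 15P, so P = 120 and Y = 1834 − 8·120 = 874.
Output 874 is above potential 818, so over time expected prices rise and SRAS shifts left until Y returns to 818.
Long run: Y = 818 on the AD curve gives 818 = 1834 − 8P, so P = 127.

Short run: P = 120, Y = 874. Long run: P = 127.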